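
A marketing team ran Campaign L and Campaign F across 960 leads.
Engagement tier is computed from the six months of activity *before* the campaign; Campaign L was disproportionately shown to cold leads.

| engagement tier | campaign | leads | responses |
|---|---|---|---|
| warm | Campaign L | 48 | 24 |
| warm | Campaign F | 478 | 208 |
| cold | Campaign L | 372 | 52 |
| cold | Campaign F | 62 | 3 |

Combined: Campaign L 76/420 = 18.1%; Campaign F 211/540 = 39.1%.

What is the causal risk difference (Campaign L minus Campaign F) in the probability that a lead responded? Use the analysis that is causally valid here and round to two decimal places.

+0.08

Here engagement tier is a common cause — it drives both which campaign a case falls under and the outcome. The crude comparison mixes populations; the stratum-specific rates are the causally relevant ones.
Adjusting over the population distribution of engagement tier: 0.548·(0.500−0.435) + 0.452·(0.140−0.048) = +0.077.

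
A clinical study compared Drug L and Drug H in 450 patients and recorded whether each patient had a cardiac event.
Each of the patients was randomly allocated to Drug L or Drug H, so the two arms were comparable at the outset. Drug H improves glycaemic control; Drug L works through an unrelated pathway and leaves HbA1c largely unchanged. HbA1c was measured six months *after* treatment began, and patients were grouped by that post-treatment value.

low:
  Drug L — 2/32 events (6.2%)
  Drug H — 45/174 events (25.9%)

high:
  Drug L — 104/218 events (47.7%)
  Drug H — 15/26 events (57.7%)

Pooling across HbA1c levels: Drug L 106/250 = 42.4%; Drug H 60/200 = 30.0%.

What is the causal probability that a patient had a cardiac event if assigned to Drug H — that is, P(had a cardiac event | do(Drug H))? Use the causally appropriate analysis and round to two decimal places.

0.30

HbA1c is recorded after the drug and is itself shifted by it — it sits on the causal path from drug to outcome. Conditioning on a mediator would strip out part of the effect we want; the pooled comparison gives the total causal effect.
So P(outcome | do(Drug H)) is just the pooled rate for Drug H: 60/200 = 0.300.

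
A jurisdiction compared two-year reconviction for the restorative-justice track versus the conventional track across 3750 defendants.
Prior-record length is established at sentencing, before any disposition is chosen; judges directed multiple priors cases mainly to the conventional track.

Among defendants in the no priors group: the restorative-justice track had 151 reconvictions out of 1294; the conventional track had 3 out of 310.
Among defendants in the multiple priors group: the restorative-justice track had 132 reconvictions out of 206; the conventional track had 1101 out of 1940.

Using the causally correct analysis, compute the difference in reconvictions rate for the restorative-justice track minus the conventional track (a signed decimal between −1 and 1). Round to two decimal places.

Within every prior-record length level the conventional track has the lower rate, yet pooled the restorative-justice track does — Simpson's reversal.
Prior-record length is set before the disposition has any effect — it is not caused by the disposition — and it independently drives the outcome. That makes it a confounder, so the causal comparison is within prior-record length levels.
Adjusting over the population distribution of prior-record length: 0.428·(0.117−0.010) + 0.572·(0.641−0.568) = +0.088.

+0.09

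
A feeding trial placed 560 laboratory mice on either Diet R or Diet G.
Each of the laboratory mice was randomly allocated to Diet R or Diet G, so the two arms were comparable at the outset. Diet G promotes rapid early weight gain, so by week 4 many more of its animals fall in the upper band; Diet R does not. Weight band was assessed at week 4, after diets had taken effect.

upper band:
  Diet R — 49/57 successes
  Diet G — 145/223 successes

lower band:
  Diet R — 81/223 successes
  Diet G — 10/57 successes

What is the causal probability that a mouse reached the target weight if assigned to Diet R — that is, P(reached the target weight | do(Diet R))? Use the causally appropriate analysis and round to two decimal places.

The stratified and pooled comparisons disagree (Diet R wins within each week-4 weight band; Diet G wins overall), so the answer turns on the causal role of week-4 weight band.
Stratifying would compare diets among laboratory mice the diets themselves sorted into week-4 weight band groups — a form of selection on an intermediate. The unconditioned pooled rates give the total causal effect.
So P(outcome | do(Diet R)) is just the pooled rate for Diet R: 130/280 = 0.464.

0.46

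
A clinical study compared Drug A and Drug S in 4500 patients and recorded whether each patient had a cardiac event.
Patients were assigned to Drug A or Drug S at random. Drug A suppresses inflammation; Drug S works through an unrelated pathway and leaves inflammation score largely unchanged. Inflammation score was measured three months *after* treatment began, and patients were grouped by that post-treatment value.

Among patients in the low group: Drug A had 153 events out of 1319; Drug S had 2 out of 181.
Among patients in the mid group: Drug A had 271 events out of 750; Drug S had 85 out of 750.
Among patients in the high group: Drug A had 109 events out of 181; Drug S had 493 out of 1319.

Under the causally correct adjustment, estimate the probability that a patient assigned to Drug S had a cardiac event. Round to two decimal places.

The inflammation score-specific comparison favours Drug S throughout, but the pooled figures favour Drug A. The question is whether to condition on inflammation score.
Inflammation score is downstream of the drug. One should not condition on a consequence of treatment, so the overall rates are the right comparison.
So P(outcome | do(Drug S)) is just the pooled rate for Drug S: 580/2250 = 0.258.

0.26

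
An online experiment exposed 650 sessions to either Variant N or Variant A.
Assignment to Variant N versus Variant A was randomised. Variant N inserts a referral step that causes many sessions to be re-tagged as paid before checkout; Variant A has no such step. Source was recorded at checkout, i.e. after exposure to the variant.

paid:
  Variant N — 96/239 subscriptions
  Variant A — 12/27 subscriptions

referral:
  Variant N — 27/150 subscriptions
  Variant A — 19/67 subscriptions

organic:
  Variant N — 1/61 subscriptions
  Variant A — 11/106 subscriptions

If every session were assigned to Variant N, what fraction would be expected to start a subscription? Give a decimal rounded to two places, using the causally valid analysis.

0.28

The traffic source-specific comparison favours Variant A throughout, but the pooled figures favour Variant N. The question is whether to condition on traffic source.
Traffic source is recorded after the variant and is itself shifted by it — it sits on the causal path from variant to outcome. Conditioning on a mediator would strip out part of the effect we want; the pooled comparison gives the total causal effect.
So P(outcome | do(Variant N)) is just the pooled rate for Variant N: 124/450 = 0.276.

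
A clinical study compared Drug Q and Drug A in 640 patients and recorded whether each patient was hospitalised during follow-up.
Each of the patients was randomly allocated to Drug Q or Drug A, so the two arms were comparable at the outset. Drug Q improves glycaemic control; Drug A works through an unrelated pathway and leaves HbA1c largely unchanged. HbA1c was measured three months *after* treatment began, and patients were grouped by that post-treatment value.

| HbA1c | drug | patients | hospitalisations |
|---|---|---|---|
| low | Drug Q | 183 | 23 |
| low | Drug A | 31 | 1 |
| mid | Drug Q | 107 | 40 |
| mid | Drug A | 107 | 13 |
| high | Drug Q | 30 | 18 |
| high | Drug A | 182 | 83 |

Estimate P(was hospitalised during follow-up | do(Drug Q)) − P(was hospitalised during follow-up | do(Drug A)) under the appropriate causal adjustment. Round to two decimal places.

-0.05

HbA1c is downstream of the drug. One should not condition on a consequence of treatment, so the overall rates are the right comparison.
The causal difference is the pooled difference: 0.253 − 0.303 = -0.050.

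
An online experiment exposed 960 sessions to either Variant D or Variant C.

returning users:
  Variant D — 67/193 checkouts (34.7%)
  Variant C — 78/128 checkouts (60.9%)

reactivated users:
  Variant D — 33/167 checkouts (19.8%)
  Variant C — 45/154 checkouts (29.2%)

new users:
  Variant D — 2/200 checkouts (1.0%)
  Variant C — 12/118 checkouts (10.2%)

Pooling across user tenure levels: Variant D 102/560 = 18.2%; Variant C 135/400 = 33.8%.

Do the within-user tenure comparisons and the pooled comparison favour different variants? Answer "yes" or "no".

Within each user tenure level (returning users 34.7% vs 60.9%; reactivated users 19.8% vs 29.2%; new users 1.0% vs 10.2%), Variant C has the higher rate every time. Pooled: 18.2% vs 33.8% — Variant C has the higher rate overall. They agree.

no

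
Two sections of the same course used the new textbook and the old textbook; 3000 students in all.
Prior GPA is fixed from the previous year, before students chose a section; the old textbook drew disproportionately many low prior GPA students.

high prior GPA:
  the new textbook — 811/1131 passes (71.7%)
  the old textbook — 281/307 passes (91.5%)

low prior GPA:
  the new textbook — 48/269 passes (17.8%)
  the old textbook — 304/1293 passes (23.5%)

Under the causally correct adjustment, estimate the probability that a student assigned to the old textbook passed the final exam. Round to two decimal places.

0.56

The imbalance in prior GPA band arose from how students were allocated, not from anything the teaching method did; and prior GPA band independently affects the outcome. The pooled gap is confounded — condition on prior GPA band.
Standardising the old textbook to the population prior GPA band mix: 0.479·281/307 + 0.521·304/1293 = 0.561.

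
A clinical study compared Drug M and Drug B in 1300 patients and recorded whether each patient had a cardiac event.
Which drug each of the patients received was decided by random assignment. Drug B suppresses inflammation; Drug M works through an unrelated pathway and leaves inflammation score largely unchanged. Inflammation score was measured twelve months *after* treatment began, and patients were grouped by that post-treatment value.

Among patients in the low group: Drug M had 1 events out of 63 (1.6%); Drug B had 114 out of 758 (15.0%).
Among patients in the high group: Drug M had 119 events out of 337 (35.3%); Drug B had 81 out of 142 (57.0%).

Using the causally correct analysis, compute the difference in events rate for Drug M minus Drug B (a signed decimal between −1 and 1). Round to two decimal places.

+0.08

The inflammation score-specific comparison favours Drug M throughout, but the pooled figures favour Drug B. The question is whether to condition on inflammation score.
Inflammation score is downstream of the drug. One should not condition on a consequence of treatment, so the overall rates are the right comparison.
The causal difference is the pooled difference: 0.300 − 0.217 = +0.083.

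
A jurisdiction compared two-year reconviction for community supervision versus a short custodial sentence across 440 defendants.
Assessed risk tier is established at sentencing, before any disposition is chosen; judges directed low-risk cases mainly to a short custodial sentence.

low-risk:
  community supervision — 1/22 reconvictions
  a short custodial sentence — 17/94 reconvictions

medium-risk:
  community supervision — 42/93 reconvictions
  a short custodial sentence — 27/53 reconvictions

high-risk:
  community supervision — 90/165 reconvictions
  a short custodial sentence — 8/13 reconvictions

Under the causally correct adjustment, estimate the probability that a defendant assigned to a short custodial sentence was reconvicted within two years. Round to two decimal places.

0.47

Here assessed risk tier is a common cause — it drives both which disposition a case falls under and the outcome. The crude comparison mixes populations; the stratum-specific rates are the causally relevant ones.
Standardising a short custodial sentence to the population assessed risk tier mix: 0.264·17/94 + 0.332·27/53 + 0.405·8/13 = 0.466.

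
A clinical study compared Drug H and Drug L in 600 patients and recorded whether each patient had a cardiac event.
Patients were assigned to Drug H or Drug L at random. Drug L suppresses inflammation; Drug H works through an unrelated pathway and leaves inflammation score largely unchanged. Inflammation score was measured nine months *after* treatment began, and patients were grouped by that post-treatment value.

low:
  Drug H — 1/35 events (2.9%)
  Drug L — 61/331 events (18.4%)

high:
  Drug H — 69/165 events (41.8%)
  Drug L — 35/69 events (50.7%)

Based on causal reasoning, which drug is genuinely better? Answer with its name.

The distribution of inflammation score is itself part of what the drug does — it is an intermediate outcome. Holding it fixed would remove that part of the effect; the total effect is the pooled difference.
Pooled: Drug H 35.0% vs Drug L 24.0%; Drug L is lower overall.

Drug L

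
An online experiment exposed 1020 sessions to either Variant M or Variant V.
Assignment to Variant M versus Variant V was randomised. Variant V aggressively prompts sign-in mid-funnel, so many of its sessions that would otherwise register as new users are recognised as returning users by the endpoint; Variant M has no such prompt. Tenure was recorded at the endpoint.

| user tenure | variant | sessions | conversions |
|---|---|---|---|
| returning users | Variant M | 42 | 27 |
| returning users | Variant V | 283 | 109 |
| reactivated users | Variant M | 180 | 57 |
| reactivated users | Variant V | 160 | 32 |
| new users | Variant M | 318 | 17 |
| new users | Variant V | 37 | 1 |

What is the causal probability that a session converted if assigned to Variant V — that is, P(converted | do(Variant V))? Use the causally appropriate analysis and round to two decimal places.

0.30

Variant M is higher inside every user tenure stratum but Variant V is higher in aggregate. Whether to stratify depends on how user tenure relates to the variant.
User tenure is recorded after the variant and is itself shifted by it — it sits on the causal path from variant to outcome. Conditioning on a mediator would strip out part of the effect we want; the pooled comparison gives the total causal effect.
So P(outcome | do(Variant V)) is just the pooled rate for Variant V: 142/480 = 0.296.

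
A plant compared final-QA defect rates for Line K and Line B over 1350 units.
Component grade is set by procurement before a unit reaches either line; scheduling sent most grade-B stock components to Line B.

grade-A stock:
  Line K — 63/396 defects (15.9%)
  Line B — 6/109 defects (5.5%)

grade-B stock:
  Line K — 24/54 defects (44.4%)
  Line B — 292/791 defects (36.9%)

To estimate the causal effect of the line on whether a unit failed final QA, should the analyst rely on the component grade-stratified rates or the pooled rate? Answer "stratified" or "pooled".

The stratified and pooled comparisons disagree (Line B wins within each component grade; Line K wins overall), so the answer turns on the causal role of component grade.
The imbalance in component grade arose from how units were allocated, not from anything the line did; and component grade independently affects the outcome. The pooled gap is confounded — condition on component grade.
Within each level — grade-A stock: 15.9% vs 5.5%; grade-B stock: 44.4% vs 36.9% — Line B is lower every time.

stratified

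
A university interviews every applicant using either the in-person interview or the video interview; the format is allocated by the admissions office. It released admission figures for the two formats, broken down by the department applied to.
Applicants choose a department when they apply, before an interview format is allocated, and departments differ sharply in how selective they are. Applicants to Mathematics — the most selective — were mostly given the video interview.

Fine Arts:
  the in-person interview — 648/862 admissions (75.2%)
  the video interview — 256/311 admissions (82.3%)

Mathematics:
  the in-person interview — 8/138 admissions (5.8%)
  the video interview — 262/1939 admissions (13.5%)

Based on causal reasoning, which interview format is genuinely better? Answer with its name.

the video interview is higher inside every department stratum but the in-person interview is higher in aggregate. Whether to stratify depends on how department relates to the interview format.
The imbalance in department arose from how applicants were allocated, not from anything the interview format did; and department independently affects the outcome. The pooled gap is confounded — condition on department.
Within each level — Fine Arts: 75.2% vs 82.3%; Mathematics: 5.8% vs 13.5% — the video interview is higher every time.

the video interview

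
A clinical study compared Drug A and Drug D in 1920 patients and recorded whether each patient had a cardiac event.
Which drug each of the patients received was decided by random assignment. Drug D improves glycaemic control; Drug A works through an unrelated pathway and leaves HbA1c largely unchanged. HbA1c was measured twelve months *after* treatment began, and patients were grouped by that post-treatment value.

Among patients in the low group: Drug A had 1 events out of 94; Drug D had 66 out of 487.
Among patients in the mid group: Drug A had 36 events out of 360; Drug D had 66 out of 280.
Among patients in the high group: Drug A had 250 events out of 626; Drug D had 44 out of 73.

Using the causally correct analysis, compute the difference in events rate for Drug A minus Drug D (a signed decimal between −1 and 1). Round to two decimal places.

The stratified and pooled comparisons disagree (Drug A wins within each HbA1c; Drug D wins overall), so the answer turns on the causal role of HbA1c.
Stratifying would compare drugs among patients the drugs themselves sorted into HbA1c groups — a form of selection on an intermediate. The unconditioned pooled rates give the total causal effect.
The causal difference is the pooled difference: 0.266 − 0.210 = +0.056.

+0.06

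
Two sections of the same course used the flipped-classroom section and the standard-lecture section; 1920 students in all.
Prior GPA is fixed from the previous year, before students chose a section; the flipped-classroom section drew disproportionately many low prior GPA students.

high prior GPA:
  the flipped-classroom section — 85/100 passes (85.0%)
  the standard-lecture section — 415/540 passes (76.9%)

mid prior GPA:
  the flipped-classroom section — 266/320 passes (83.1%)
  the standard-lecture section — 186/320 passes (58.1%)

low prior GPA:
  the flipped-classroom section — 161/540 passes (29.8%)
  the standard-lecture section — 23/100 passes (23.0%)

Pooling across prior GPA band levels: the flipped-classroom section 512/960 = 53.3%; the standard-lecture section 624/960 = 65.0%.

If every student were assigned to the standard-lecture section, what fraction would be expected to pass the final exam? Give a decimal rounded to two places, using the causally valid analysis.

0.53

Prior GPA band differs across teaching methods for reasons unrelated to any effect of the teaching method itself, and it separately predicts the outcome — a classic confounder. We must compare within prior GPA band levels.
Standardising the standard-lecture section to the population prior GPA band mix: 0.333·415/540 + 0.333·186/320 + 0.333·23/100 = 0.527.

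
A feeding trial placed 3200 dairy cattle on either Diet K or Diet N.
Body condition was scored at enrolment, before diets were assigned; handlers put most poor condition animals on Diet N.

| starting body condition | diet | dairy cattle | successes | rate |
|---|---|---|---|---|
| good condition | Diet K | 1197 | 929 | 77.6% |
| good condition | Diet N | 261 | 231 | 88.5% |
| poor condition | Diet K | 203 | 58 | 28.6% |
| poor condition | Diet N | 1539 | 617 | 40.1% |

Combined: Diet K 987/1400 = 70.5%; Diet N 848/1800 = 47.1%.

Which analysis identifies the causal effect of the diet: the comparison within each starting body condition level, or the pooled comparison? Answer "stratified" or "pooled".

stratified

Starting body condition satisfies the back-door criterion: it is not a descendant of the diet, and it blocks the spurious path from diet to outcome. Adjusting for it (i.e., using the within-starting body condition rates) gives the causal effect.
Within each level — good condition: 77.6% vs 88.5%; poor condition: 28.6% vs 40.1% — Diet N is higher every time.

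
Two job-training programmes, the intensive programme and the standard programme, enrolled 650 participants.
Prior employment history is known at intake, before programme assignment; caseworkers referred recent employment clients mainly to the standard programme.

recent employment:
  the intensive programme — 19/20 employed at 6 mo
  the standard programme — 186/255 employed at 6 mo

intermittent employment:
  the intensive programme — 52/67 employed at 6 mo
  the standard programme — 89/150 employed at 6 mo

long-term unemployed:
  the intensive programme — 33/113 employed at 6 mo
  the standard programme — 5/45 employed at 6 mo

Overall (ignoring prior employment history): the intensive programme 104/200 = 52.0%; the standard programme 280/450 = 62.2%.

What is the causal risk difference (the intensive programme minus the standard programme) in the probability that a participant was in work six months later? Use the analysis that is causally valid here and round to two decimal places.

+0.20

The prior employment history-specific comparison favours the intensive programme throughout, but the pooled figures favour the standard programme. The question is whether to condition on prior employment history.
Prior employment history is set before the programme has any effect — it is not caused by the programme — and it independently drives the outcome. That makes it a confounder, so the causal comparison is within prior employment history levels.
Adjusting over the population distribution of prior employment history: 0.423·(0.950−0.729) + 0.334·(0.776−0.593) + 0.243·(0.292−0.111) = +0.198.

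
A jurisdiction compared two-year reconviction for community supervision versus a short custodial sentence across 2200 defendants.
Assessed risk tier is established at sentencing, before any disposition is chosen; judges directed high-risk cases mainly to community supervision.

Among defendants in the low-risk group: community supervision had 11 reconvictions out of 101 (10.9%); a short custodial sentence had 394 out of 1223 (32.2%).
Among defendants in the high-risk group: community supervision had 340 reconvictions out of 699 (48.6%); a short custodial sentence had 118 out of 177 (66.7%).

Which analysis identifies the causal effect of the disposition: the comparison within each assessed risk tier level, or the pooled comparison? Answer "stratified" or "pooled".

The stratified and pooled comparisons disagree (community supervision wins within each assessed risk tier; a short custodial sentence wins overall), so the answer turns on the causal role of assessed risk tier.
Since assessed risk tier is a pre-existing factor (not a product of the disposition) and it affects the outcome on its own, it is a confounder. The stratified rates, not the pooled rate, identify the causal effect.
Within each level — low-risk: 10.9% vs 32.2%; high-risk: 48.6% vs 66.7% — community supervision is lower every time.

stratified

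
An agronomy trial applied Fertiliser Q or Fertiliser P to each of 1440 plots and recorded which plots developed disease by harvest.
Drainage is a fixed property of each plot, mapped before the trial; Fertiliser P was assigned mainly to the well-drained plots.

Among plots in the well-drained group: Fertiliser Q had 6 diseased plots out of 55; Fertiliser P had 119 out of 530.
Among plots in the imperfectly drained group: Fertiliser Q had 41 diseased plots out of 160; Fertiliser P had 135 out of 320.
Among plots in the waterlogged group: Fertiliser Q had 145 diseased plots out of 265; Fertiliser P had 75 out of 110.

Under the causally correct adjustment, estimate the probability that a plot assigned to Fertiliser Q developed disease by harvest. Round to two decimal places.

0.27

Fertiliser Q is lower inside every field drainage stratum but Fertiliser P is lower in aggregate. Whether to stratify depends on how field drainage relates to the fertiliser.
Field drainage differs across fertilisers for reasons unrelated to any effect of the fertiliser itself, and it separately predicts the outcome — a classic confounder. We must compare within field drainage levels.
Standardising Fertiliser Q to the population field drainage mix: 0.406·6/55 + 0.333·41/160 + 0.260·145/265 = 0.272.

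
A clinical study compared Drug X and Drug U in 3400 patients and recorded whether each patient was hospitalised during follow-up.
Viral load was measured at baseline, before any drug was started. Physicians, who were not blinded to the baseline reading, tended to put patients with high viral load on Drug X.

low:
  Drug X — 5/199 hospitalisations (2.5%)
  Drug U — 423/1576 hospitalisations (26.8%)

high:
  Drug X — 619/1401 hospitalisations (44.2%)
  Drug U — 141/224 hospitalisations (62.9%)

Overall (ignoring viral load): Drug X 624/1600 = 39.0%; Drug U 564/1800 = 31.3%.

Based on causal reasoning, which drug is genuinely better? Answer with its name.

Drug X

Viral load differs across drugs for reasons unrelated to any effect of the drug itself, and it separately predicts the outcome — a classic confounder. We must compare within viral load levels.
Within each level — low: 2.5% vs 26.8%; high: 44.2% vs 62.9% — Drug X is lower every time.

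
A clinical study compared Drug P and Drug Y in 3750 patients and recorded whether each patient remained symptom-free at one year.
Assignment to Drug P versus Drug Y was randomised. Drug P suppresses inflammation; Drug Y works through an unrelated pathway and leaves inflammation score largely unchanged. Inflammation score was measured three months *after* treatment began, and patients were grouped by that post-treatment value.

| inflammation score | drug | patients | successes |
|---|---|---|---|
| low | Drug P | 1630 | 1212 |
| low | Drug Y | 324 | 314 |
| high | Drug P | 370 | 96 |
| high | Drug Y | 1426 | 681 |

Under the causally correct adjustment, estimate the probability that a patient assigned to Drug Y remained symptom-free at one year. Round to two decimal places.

0.57

Within every inflammation score level Drug Y has the higher rate, yet pooled Drug P does — Simpson's reversal.
Inflammation score is recorded after the drug and is itself shifted by it — it sits on the causal path from drug to outcome. Conditioning on a mediator would strip out part of the effect we want; the pooled comparison gives the total causal effect.
So P(outcome | do(Drug Y)) is just the pooled rate for Drug Y: 995/1750 = 0.569.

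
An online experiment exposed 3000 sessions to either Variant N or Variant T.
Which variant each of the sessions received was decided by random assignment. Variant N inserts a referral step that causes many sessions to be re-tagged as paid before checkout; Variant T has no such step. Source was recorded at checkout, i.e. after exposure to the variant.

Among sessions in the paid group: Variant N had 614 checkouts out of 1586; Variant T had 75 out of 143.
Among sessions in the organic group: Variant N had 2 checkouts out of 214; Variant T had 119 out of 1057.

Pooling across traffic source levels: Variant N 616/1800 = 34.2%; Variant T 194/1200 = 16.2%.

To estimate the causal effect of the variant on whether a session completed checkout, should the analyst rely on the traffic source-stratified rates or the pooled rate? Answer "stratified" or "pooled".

The traffic source-specific comparison favours Variant T throughout, but the pooled figures favour Variant N. The question is whether to condition on traffic source.
Traffic source lies on the pathway variant → traffic source → outcome, so adjusting for it blocks the indirect effect. For the total causal effect of variant, use the unadjusted pooled rates.
Pooled: Variant N 34.2% vs Variant T 16.2%; Variant N is higher overall.

pooled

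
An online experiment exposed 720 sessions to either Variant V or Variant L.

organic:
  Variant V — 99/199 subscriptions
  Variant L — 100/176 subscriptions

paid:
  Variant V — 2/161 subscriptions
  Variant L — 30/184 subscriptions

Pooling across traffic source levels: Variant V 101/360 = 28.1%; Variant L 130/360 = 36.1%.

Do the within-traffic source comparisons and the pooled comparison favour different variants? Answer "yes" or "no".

no

Within each traffic source level (organic 49.7% vs 56.8%; paid 1.2% vs 16.3%), Variant L has the higher rate every time. Pooled: 28.1% vs 36.1% — Variant L has the higher rate overall. They agree.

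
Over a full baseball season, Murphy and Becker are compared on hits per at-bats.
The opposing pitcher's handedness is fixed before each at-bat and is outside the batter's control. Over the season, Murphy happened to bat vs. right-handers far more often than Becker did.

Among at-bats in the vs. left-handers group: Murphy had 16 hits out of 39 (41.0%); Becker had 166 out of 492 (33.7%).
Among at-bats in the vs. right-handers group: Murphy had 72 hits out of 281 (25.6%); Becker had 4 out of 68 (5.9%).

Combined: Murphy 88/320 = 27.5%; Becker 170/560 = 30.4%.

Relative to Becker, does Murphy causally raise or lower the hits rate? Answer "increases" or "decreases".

Within every pitcher handedness level Murphy has the higher rate, yet pooled Becker does — Simpson's reversal.
The imbalance in pitcher handedness arose from how at-bats were allocated, not from anything the player did; and pitcher handedness independently affects the outcome. The pooled gap is confounded — condition on pitcher handedness.
Within each level — vs. left-handers: 41.0% vs 33.7%; vs. right-handers: 25.6% vs 5.9% — Murphy is higher every time.

increases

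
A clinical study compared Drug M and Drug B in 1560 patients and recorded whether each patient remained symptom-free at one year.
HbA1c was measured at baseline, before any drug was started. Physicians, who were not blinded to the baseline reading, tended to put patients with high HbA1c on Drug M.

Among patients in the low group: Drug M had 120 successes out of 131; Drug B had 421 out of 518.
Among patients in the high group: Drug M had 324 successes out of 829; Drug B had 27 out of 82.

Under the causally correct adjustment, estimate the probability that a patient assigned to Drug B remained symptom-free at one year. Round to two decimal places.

Nothing the drug does changes HbA1c; the imbalance is an allocation artefact. With HbA1c also predicting the outcome, the pooled figure is confounded, and the within-stratum comparison is the causal one.
Standardising Drug B to the population HbA1c mix: 0.416·421/518 + 0.584·27/82 = 0.530.

0.53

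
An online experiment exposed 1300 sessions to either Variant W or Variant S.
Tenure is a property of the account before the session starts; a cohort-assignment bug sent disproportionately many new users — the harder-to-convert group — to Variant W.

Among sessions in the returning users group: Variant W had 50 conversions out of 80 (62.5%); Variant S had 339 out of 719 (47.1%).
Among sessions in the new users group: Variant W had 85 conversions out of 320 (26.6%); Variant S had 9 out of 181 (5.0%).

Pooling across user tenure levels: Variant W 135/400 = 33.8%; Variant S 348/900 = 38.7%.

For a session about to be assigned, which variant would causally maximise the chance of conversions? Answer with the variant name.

Variant W

The stratified and pooled comparisons disagree (Variant W wins within each user tenure; Variant S wins overall), so the answer turns on the causal role of user tenure.
Since user tenure is a pre-existing factor (not a product of the variant) and it affects the outcome on its own, it is a confounder. The stratified rates, not the pooled rate, identify the causal effect.
Within each level — returning users: 62.5% vs 47.1%; new users: 26.6% vs 5.0% — Variant W is higher every time.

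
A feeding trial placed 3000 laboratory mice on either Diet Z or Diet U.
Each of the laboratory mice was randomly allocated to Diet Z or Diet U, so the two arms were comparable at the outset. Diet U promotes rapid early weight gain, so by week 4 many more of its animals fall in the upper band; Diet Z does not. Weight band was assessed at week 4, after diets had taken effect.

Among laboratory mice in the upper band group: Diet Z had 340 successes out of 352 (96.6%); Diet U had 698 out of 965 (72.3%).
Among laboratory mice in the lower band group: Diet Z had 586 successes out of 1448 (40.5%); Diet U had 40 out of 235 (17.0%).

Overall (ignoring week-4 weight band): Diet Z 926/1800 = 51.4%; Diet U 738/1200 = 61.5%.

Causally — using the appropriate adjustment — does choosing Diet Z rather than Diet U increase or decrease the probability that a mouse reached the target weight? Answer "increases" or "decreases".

decreases

The stratified and pooled comparisons disagree (Diet Z wins within each week-4 weight band; Diet U wins overall), so the answer turns on the causal role of week-4 weight band.
Week-4 weight band is downstream of the diet. One should not condition on a consequence of treatment, so the overall rates are the right comparison.
Pooled: Diet Z 51.4% vs Diet U 61.5%; Diet U is higher overall.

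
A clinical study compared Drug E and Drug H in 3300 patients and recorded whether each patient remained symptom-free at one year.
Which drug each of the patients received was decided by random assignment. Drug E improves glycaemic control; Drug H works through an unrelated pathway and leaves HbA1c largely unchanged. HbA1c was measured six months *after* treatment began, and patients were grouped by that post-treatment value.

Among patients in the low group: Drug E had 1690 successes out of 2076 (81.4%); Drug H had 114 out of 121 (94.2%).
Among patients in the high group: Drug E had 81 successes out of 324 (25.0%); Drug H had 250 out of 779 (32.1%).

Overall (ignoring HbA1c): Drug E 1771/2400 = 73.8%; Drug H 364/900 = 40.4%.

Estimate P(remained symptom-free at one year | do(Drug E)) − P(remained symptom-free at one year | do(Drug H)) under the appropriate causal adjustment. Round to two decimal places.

Within every HbA1c level Drug H has the higher rate, yet pooled Drug E does — Simpson's reversal.
Stratifying would compare drugs among patients the drugs themselves sorted into HbA1c groups — a form of selection on an intermediate. The unconditioned pooled rates give the total causal effect.
The causal difference is the pooled difference: 0.738 − 0.404 = +0.333.

+0.33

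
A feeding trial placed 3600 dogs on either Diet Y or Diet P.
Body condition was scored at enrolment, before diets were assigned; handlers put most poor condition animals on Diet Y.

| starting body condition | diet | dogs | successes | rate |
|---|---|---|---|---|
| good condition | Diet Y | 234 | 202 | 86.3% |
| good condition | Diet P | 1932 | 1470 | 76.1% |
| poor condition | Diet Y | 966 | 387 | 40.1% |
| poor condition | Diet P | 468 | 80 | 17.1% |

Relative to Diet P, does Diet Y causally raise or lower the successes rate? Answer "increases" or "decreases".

increases

The stratified and pooled comparisons disagree (Diet Y wins within each starting body condition; Diet P wins overall), so the answer turns on the causal role of starting body condition.
Here starting body condition is a common cause — it drives both which diet a case falls under and the outcome. The crude comparison mixes populations; the stratum-specific rates are the causally relevant ones.
Within each level — good condition: 86.3% vs 76.1%; poor condition: 40.1% vs 17.1% — Diet Y is higher every time.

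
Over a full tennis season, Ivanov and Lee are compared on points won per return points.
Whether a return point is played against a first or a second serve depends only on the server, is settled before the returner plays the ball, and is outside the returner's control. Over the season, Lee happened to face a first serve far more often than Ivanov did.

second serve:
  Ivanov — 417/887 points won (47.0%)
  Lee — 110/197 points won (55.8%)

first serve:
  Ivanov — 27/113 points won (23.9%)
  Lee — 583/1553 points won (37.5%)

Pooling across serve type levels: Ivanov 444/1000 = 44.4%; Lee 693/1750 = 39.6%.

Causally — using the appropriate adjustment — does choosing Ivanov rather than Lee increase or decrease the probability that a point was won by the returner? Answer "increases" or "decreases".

decreases

The serve type-specific comparison favours Lee throughout, but the pooled figures favour Ivanov. The question is whether to condition on serve type.
The imbalance in serve type arose from how return points were allocated, not from anything the player did; and serve type independently affects the outcome. The pooled gap is confounded — condition on serve type.
Within each level — second serve: 47.0% vs 55.8%; first serve: 23.9% vs 37.5% — Lee is higher every time.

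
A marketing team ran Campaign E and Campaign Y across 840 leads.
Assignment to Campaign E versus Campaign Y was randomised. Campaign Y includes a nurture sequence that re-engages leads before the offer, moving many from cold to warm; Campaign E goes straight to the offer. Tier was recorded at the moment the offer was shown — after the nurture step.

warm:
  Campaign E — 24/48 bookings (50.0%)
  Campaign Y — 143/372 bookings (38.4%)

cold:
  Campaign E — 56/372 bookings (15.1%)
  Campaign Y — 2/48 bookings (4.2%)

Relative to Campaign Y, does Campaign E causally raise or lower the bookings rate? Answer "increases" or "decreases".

Engagement tier is recorded after the campaign and is itself shifted by it — it sits on the causal path from campaign to outcome. Conditioning on a mediator would strip out part of the effect we want; the pooled comparison gives the total causal effect.
Pooled: Campaign E 19.0% vs Campaign Y 34.5%; Campaign Y is higher overall.

decreases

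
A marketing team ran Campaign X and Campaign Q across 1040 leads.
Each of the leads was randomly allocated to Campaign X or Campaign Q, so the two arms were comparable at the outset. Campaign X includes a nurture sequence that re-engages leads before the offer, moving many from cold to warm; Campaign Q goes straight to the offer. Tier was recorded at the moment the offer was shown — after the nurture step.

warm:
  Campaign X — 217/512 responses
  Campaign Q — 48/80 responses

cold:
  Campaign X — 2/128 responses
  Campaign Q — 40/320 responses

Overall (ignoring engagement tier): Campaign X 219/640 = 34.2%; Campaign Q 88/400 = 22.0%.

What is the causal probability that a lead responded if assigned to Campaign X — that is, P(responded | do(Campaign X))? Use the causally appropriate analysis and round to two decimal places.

Stratifying would compare campaigns among leads the campaigns themselves sorted into engagement tier groups — a form of selection on an intermediate. The unconditioned pooled rates give the total causal effect.
So P(outcome | do(Campaign X)) is just the pooled rate for Campaign X: 219/640 = 0.342.

0.34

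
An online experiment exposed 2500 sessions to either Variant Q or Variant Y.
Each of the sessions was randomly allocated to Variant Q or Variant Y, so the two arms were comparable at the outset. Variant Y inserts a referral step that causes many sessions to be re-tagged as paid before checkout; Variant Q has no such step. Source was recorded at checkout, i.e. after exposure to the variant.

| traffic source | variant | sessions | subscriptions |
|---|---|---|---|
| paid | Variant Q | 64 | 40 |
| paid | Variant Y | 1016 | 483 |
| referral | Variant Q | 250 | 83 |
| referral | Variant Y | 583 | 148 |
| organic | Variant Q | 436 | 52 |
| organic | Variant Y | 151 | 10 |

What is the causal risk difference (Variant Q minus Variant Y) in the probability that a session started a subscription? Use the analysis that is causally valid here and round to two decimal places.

The traffic source-specific comparison favours Variant Q throughout, but the pooled figures favour Variant Y. The question is whether to condition on traffic source.
The distribution of traffic source is itself part of what the variant does — it is an intermediate outcome. Holding it fixed would remove that part of the effect; the total effect is the pooled difference.
The causal difference is the pooled difference: 0.233 − 0.366 = -0.133.

-0.13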